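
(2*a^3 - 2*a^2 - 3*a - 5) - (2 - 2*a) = 2*a^3 - 2*a^2 - a - 7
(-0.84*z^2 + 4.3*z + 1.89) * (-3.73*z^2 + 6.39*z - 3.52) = 3.1332*z^4 - 21.4066*z^3 + 23.3841*z^2 - 3.0589*z - 6.6528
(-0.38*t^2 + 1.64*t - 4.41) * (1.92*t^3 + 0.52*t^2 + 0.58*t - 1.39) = -0.7296*t^5 + 2.9512*t^4 - 7.8348*t^3 - 0.8138*t^2 - 4.8374*t + 6.1299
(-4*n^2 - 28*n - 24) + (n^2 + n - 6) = -3*n^2 - 27*n - 30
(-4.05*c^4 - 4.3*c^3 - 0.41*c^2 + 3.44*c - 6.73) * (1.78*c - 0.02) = -7.209*c^5 - 7.573*c^4 - 0.6438*c^3 + 6.1314*c^2 - 12.0482*c + 0.1346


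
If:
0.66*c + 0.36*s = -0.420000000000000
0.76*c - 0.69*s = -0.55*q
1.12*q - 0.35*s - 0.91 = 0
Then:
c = -0.61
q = 0.80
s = -0.04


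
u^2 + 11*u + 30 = (u + 5)*(u + 6)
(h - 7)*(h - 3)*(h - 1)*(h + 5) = h^4 - 6*h^3 - 24*h^2 + 134*h - 105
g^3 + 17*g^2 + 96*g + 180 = (g + 5)*(g + 6)^2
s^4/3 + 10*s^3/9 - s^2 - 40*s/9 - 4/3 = (s/3 + 1)*(s - 2)*(s + 1/3)*(s + 2)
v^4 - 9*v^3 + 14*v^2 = v^2*(v - 7)*(v - 2)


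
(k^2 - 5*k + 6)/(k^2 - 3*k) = (k - 2)/k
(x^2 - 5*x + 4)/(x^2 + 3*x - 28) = (x - 1)/(x + 7)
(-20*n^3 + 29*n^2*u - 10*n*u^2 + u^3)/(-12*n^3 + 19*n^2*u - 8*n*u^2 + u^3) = (-5*n + u)/(-3*n + u)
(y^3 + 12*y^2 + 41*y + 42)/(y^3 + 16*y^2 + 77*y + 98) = (y + 3)/(y + 7)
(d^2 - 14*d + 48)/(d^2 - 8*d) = (d - 6)/d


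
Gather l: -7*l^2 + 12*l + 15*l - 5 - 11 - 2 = -7*l^2 + 27*l - 18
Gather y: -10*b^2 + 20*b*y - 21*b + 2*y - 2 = -10*b^2 - 21*b + y*(20*b + 2) - 2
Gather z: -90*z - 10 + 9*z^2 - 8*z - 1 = 9*z^2 - 98*z - 11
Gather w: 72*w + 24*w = 96*w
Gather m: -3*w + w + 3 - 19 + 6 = -2*w - 10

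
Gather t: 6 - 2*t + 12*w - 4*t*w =t*(-4*w - 2) + 12*w + 6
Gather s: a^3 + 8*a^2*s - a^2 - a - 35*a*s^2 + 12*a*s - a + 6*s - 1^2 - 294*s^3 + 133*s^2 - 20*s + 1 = a^3 - a^2 - 2*a - 294*s^3 + s^2*(133 - 35*a) + s*(8*a^2 + 12*a - 14)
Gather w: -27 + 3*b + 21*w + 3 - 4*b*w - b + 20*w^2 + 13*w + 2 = 2*b + 20*w^2 + w*(34 - 4*b) - 22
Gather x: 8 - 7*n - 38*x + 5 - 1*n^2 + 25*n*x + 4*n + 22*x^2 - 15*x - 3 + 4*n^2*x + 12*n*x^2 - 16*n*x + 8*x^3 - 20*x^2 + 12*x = -n^2 - 3*n + 8*x^3 + x^2*(12*n + 2) + x*(4*n^2 + 9*n - 41) + 10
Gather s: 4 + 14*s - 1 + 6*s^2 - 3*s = 6*s^2 + 11*s + 3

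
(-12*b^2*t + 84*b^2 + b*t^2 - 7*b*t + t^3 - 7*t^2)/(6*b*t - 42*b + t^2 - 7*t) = (-12*b^2 + b*t + t^2)/(6*b + t)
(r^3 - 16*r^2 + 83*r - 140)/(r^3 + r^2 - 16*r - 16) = (r^2 - 12*r + 35)/(r^2 + 5*r + 4)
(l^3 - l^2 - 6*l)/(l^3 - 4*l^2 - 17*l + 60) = l*(l + 2)/(l^2 - l - 20)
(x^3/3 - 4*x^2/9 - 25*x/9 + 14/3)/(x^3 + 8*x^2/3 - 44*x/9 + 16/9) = (3*x^3 - 4*x^2 - 25*x + 42)/(9*x^3 + 24*x^2 - 44*x + 16)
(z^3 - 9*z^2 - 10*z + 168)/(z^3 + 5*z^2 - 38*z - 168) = (z - 7)/(z + 7)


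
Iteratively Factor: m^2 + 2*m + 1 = (m + 1)*(m + 1)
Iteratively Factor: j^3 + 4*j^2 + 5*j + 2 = (j + 1)*(j^2 + 3*j + 2) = (j + 1)^2*(j + 2)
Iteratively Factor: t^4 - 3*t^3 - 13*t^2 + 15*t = (t - 1)*(t^3 - 2*t^2 - 15*t) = (t - 1)*(t + 3)*(t^2 - 5*t) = t*(t - 1)*(t + 3)*(t - 5)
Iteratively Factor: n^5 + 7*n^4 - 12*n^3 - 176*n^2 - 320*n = (n + 4)*(n^4 + 3*n^3 - 24*n^2 - 80*n) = (n - 5)*(n + 4)*(n^3 + 8*n^2 + 16*n) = (n - 5)*(n + 4)^2*(n^2 + 4*n) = (n - 5)*(n + 4)^3*(n)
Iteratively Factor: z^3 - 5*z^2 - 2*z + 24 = (z - 3)*(z^2 - 2*z - 8) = (z - 3)*(z + 2)*(z - 4)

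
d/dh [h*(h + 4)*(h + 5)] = 3*h^2 + 18*h + 20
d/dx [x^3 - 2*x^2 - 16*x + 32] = 3*x^2 - 4*x - 16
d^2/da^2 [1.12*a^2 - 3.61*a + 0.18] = 2.24000000000000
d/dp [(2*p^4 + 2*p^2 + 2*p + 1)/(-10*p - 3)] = 4*(-15*p^4 - 6*p^3 - 5*p^2 - 3*p + 1)/(100*p^2 + 60*p + 9)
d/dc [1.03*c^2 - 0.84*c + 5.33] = 2.06*c - 0.84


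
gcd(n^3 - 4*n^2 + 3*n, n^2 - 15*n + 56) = 1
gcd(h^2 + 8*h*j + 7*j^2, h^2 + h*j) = h + j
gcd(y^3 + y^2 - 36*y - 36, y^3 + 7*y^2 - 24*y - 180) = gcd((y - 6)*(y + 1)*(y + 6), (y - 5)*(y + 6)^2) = y + 6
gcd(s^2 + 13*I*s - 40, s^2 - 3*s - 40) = 1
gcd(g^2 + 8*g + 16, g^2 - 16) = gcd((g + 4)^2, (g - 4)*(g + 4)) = g + 4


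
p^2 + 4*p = p*(p + 4)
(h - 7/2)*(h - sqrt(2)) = h^2 - 7*h/2 - sqrt(2)*h + 7*sqrt(2)/2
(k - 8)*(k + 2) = k^2 - 6*k - 16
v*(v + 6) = v^2 + 6*v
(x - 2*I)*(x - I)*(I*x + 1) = I*x^3 + 4*x^2 - 5*I*x - 2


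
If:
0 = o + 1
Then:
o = -1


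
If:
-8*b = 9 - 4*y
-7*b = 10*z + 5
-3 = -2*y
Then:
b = -3/8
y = 3/2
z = -19/80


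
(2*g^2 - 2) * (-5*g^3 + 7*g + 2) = -10*g^5 + 24*g^3 + 4*g^2 - 14*g - 4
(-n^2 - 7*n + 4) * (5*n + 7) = -5*n^3 - 42*n^2 - 29*n + 28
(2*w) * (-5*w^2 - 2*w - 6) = -10*w^3 - 4*w^2 - 12*w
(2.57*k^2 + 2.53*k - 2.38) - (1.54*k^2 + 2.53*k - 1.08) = 1.03*k^2 - 1.3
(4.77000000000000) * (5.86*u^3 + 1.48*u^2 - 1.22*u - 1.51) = 27.9522*u^3 + 7.0596*u^2 - 5.8194*u - 7.2027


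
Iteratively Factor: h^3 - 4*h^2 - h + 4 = (h - 1)*(h^2 - 3*h - 4) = (h - 4)*(h - 1)*(h + 1)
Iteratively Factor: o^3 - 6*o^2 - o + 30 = (o - 3)*(o^2 - 3*o - 10) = (o - 5)*(o - 3)*(o + 2)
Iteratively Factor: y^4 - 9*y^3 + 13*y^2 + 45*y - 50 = (y - 5)*(y^3 - 4*y^2 - 7*y + 10) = (y - 5)^2*(y^2 + y - 2) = (y - 5)^2*(y - 1)*(y + 2)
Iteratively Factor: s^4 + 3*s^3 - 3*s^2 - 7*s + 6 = (s - 1)*(s^3 + 4*s^2 + s - 6) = (s - 1)^2*(s^2 + 5*s + 6) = (s - 1)^2*(s + 2)*(s + 3)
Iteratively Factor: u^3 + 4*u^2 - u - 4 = (u + 1)*(u^2 + 3*u - 4) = (u - 1)*(u + 1)*(u + 4)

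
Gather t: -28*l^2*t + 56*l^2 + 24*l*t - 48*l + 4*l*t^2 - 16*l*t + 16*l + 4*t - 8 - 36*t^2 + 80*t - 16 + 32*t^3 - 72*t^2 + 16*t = 56*l^2 - 32*l + 32*t^3 + t^2*(4*l - 108) + t*(-28*l^2 + 8*l + 100) - 24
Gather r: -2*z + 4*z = 2*z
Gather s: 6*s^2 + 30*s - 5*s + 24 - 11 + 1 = 6*s^2 + 25*s + 14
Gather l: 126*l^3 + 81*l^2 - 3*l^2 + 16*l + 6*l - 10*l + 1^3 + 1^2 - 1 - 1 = 126*l^3 + 78*l^2 + 12*l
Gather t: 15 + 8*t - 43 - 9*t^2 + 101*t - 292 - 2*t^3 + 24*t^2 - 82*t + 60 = -2*t^3 + 15*t^2 + 27*t - 260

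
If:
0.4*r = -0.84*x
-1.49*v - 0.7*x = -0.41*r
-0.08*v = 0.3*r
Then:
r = 0.00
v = 0.00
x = 0.00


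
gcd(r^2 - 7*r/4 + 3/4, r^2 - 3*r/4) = r - 3/4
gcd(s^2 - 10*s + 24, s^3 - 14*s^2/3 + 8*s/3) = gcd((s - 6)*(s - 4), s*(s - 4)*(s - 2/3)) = s - 4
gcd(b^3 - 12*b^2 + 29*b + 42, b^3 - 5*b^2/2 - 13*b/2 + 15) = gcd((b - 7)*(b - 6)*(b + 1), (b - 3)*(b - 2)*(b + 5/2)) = 1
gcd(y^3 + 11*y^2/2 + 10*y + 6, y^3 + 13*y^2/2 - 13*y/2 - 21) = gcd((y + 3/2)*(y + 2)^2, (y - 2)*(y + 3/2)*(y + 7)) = y + 3/2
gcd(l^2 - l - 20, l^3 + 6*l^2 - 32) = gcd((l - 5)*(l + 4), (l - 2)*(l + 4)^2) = l + 4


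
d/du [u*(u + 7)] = 2*u + 7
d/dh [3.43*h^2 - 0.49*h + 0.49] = 6.86*h - 0.49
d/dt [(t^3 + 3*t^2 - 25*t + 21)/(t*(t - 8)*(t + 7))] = 2*(-2*t^2 - 3*t + 12)/(t^2*(t^2 - 16*t + 64))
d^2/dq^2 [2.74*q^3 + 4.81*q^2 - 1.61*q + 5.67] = 16.44*q + 9.62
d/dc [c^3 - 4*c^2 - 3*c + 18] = 3*c^2 - 8*c - 3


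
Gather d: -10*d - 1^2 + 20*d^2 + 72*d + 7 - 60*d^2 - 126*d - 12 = -40*d^2 - 64*d - 6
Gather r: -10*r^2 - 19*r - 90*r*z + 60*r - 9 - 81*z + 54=-10*r^2 + r*(41 - 90*z) - 81*z + 45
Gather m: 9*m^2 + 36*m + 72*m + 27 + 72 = 9*m^2 + 108*m + 99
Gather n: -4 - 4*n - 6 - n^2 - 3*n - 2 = -n^2 - 7*n - 12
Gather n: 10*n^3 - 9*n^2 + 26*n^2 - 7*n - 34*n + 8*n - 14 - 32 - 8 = 10*n^3 + 17*n^2 - 33*n - 54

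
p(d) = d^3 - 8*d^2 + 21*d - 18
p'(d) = 3*d^2 - 16*d + 21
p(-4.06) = -302.05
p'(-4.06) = 135.41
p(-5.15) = -474.92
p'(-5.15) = 182.97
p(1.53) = -1.02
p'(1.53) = 3.54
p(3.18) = 0.04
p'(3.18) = 0.46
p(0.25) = -13.23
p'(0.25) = 17.19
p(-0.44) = -28.87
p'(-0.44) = 28.62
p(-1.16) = -54.69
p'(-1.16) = 43.60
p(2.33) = 0.15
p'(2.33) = 0.01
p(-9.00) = -1584.00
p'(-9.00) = 408.00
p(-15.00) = -5508.00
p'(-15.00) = 936.00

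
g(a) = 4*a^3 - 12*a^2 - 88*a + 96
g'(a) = 12*a^2 - 24*a - 88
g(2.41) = -129.79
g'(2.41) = -76.14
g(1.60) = -59.14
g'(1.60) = -95.68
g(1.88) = -85.27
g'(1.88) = -90.71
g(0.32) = 66.74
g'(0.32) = -94.45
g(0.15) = 82.54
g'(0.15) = -91.33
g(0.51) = 48.53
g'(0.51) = -97.12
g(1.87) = -84.37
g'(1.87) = -90.92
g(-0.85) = 159.67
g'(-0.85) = -58.93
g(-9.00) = -3000.00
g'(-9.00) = 1100.00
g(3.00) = -168.00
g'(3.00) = -52.00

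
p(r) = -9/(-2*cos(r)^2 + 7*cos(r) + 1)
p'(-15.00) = 1.96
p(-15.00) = 1.64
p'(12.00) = 0.58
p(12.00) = -1.64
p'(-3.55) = -0.75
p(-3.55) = 1.27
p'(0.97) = -1.89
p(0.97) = -2.08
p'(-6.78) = 0.48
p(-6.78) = -1.60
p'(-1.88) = 40.72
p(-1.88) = 6.84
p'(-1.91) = 29.41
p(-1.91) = 5.80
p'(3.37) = 0.37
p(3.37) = 1.17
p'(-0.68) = 0.80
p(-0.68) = -1.72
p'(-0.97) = 1.89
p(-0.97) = -2.08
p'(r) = -9*(-4*sin(r)*cos(r) + 7*sin(r))/(-2*cos(r)^2 + 7*cos(r) + 1)^2 = 9*(4*cos(r) - 7)*sin(r)/(7*cos(r) - cos(2*r))^2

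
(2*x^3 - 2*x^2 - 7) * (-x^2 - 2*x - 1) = -2*x^5 - 2*x^4 + 2*x^3 + 9*x^2 + 14*x + 7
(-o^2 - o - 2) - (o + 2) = -o^2 - 2*o - 4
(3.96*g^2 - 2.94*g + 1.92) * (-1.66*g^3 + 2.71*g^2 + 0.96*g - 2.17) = -6.5736*g^5 + 15.612*g^4 - 7.353*g^3 - 6.2124*g^2 + 8.223*g - 4.1664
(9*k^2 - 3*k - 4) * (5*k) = 45*k^3 - 15*k^2 - 20*k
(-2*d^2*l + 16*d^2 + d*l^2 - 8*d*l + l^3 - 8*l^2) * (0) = 0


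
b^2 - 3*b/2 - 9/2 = (b - 3)*(b + 3/2)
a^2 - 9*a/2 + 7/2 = (a - 7/2)*(a - 1)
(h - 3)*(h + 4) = h^2 + h - 12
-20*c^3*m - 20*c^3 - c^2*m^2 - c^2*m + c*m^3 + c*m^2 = (-5*c + m)*(4*c + m)*(c*m + c)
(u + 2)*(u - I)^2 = u^3 + 2*u^2 - 2*I*u^2 - u - 4*I*u - 2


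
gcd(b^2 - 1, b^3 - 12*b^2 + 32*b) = 1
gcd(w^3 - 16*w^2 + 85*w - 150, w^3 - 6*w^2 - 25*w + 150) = w^2 - 11*w + 30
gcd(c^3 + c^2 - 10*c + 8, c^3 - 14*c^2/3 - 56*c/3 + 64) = c + 4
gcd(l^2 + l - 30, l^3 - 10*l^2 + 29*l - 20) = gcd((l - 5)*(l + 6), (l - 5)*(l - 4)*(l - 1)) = l - 5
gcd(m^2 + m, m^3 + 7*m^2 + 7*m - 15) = 1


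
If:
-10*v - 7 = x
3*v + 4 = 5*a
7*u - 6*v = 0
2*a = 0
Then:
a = 0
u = -8/7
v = -4/3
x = 19/3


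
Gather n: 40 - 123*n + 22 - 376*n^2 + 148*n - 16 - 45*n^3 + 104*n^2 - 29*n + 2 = -45*n^3 - 272*n^2 - 4*n + 48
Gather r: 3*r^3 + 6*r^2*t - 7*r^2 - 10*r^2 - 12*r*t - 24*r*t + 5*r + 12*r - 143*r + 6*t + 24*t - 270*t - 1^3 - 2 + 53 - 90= 3*r^3 + r^2*(6*t - 17) + r*(-36*t - 126) - 240*t - 40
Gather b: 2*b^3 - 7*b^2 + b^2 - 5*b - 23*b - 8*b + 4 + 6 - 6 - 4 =2*b^3 - 6*b^2 - 36*b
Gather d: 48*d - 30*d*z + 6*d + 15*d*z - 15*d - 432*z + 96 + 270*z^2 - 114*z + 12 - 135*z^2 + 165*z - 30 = d*(39 - 15*z) + 135*z^2 - 381*z + 78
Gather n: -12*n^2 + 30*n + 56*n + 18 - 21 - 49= -12*n^2 + 86*n - 52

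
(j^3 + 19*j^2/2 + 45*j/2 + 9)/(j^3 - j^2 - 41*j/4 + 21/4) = 2*(2*j^2 + 13*j + 6)/(4*j^2 - 16*j + 7)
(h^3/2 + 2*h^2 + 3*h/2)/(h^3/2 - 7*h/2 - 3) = h*(h + 3)/(h^2 - h - 6)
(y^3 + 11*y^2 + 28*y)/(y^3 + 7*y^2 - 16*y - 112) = y/(y - 4)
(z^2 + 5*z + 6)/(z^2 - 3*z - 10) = (z + 3)/(z - 5)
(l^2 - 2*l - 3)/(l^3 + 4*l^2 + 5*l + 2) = (l - 3)/(l^2 + 3*l + 2)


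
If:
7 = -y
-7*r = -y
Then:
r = -1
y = -7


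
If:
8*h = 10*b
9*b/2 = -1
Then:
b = -2/9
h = -5/18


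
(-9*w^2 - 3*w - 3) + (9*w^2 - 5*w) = -8*w - 3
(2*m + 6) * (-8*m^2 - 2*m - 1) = -16*m^3 - 52*m^2 - 14*m - 6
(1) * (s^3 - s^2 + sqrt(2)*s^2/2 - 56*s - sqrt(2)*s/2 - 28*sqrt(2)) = s^3 - s^2 + sqrt(2)*s^2/2 - 56*s - sqrt(2)*s/2 - 28*sqrt(2)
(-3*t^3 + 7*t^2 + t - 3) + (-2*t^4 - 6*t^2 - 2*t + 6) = -2*t^4 - 3*t^3 + t^2 - t + 3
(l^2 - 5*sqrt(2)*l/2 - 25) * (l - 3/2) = l^3 - 5*sqrt(2)*l^2/2 - 3*l^2/2 - 25*l + 15*sqrt(2)*l/4 + 75/2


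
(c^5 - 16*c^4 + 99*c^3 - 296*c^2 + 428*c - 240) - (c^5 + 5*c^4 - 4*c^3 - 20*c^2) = -21*c^4 + 103*c^3 - 276*c^2 + 428*c - 240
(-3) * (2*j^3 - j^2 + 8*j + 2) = -6*j^3 + 3*j^2 - 24*j - 6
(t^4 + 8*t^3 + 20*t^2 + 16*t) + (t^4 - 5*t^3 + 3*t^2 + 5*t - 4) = 2*t^4 + 3*t^3 + 23*t^2 + 21*t - 4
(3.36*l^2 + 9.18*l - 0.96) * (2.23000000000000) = 7.4928*l^2 + 20.4714*l - 2.1408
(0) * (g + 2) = 0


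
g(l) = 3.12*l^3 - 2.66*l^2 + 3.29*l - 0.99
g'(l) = 9.36*l^2 - 5.32*l + 3.29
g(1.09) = 3.48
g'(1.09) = 8.61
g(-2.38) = -65.95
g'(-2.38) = 68.97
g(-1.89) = -37.77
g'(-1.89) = 46.78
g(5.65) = 495.41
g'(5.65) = 272.03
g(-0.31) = -2.36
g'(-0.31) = 5.84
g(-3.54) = -184.38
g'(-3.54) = 139.42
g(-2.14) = -50.79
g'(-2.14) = 57.54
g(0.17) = -0.49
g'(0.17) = 2.66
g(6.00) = 596.91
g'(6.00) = 308.33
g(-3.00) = -119.04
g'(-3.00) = 103.49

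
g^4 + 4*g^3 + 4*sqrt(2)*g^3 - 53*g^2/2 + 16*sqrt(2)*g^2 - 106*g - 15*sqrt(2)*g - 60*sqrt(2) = (g + 4)*(g - 5*sqrt(2)/2)*(g + sqrt(2)/2)*(g + 6*sqrt(2))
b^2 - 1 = (b - 1)*(b + 1)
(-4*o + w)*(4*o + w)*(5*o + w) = -80*o^3 - 16*o^2*w + 5*o*w^2 + w^3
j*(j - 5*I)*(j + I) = j^3 - 4*I*j^2 + 5*j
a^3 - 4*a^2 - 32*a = a*(a - 8)*(a + 4)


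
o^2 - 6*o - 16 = (o - 8)*(o + 2)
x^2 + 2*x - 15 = (x - 3)*(x + 5)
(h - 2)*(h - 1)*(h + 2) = h^3 - h^2 - 4*h + 4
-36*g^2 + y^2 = (-6*g + y)*(6*g + y)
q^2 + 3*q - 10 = (q - 2)*(q + 5)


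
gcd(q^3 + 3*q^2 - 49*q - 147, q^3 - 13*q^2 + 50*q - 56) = q - 7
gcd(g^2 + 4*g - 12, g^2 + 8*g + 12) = g + 6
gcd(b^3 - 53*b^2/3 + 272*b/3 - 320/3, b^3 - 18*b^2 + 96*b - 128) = b^2 - 16*b + 64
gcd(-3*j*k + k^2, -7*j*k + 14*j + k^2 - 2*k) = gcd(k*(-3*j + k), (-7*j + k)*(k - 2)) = 1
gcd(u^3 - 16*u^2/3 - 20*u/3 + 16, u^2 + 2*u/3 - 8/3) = u^2 + 2*u/3 - 8/3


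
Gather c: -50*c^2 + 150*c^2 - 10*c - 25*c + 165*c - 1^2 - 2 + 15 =100*c^2 + 130*c + 12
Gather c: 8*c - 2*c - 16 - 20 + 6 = 6*c - 30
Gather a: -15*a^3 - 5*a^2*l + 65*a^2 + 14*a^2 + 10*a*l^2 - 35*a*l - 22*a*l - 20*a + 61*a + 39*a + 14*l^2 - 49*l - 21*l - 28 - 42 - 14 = -15*a^3 + a^2*(79 - 5*l) + a*(10*l^2 - 57*l + 80) + 14*l^2 - 70*l - 84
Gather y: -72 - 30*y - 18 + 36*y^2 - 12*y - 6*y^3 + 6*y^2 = -6*y^3 + 42*y^2 - 42*y - 90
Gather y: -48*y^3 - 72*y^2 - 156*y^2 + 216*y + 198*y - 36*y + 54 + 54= -48*y^3 - 228*y^2 + 378*y + 108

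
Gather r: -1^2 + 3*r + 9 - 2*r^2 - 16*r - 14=-2*r^2 - 13*r - 6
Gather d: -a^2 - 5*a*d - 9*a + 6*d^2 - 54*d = -a^2 - 9*a + 6*d^2 + d*(-5*a - 54)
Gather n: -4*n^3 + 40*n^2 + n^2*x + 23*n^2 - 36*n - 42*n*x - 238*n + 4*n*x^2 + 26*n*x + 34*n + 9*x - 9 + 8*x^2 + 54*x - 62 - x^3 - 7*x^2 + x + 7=-4*n^3 + n^2*(x + 63) + n*(4*x^2 - 16*x - 240) - x^3 + x^2 + 64*x - 64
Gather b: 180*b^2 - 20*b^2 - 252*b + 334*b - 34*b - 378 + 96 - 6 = 160*b^2 + 48*b - 288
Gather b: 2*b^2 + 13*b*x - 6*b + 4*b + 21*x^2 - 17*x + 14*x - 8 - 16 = 2*b^2 + b*(13*x - 2) + 21*x^2 - 3*x - 24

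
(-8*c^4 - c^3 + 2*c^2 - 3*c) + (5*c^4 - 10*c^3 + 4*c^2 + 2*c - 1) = -3*c^4 - 11*c^3 + 6*c^2 - c - 1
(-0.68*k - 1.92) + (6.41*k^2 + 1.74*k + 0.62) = 6.41*k^2 + 1.06*k - 1.3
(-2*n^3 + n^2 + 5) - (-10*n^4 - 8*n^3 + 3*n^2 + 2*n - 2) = 10*n^4 + 6*n^3 - 2*n^2 - 2*n + 7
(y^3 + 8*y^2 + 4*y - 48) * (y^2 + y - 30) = y^5 + 9*y^4 - 18*y^3 - 284*y^2 - 168*y + 1440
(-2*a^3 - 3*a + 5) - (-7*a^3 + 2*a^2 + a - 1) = 5*a^3 - 2*a^2 - 4*a + 6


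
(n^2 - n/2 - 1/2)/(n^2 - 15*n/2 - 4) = (n - 1)/(n - 8)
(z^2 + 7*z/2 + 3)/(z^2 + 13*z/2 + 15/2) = (z + 2)/(z + 5)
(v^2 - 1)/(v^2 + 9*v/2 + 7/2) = 2*(v - 1)/(2*v + 7)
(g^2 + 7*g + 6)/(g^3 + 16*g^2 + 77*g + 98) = (g^2 + 7*g + 6)/(g^3 + 16*g^2 + 77*g + 98)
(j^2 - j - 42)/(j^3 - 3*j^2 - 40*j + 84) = 1/(j - 2)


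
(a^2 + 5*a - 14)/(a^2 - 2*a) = (a + 7)/a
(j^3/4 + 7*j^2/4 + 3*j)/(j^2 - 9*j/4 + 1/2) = j*(j^2 + 7*j + 12)/(4*j^2 - 9*j + 2)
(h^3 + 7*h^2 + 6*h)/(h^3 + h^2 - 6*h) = (h^2 + 7*h + 6)/(h^2 + h - 6)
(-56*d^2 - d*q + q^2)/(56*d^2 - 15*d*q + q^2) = (7*d + q)/(-7*d + q)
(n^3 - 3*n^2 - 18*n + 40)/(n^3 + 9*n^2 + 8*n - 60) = (n^2 - n - 20)/(n^2 + 11*n + 30)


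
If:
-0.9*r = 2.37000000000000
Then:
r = -2.63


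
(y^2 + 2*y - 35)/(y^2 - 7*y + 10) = (y + 7)/(y - 2)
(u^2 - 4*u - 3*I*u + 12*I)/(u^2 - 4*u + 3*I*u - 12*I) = (u - 3*I)/(u + 3*I)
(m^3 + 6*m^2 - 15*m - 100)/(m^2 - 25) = (m^2 + m - 20)/(m - 5)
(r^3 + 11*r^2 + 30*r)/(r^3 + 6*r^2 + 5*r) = (r + 6)/(r + 1)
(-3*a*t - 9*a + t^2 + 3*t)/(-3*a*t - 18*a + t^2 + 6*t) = (t + 3)/(t + 6)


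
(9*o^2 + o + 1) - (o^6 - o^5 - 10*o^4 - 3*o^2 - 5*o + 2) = -o^6 + o^5 + 10*o^4 + 12*o^2 + 6*o - 1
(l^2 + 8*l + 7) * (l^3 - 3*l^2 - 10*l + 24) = l^5 + 5*l^4 - 27*l^3 - 77*l^2 + 122*l + 168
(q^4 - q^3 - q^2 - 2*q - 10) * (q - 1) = q^5 - 2*q^4 - q^2 - 8*q + 10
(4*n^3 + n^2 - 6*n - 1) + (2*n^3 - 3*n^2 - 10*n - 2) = 6*n^3 - 2*n^2 - 16*n - 3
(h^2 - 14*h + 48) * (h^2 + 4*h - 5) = h^4 - 10*h^3 - 13*h^2 + 262*h - 240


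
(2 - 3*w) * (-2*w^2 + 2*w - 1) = 6*w^3 - 10*w^2 + 7*w - 2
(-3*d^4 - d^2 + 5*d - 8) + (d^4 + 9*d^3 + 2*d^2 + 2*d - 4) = -2*d^4 + 9*d^3 + d^2 + 7*d - 12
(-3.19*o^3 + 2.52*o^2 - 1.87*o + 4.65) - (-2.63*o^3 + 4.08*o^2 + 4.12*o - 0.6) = -0.56*o^3 - 1.56*o^2 - 5.99*o + 5.25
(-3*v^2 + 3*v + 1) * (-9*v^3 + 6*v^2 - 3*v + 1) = 27*v^5 - 45*v^4 + 18*v^3 - 6*v^2 + 1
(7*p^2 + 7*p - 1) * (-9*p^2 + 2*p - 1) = -63*p^4 - 49*p^3 + 16*p^2 - 9*p + 1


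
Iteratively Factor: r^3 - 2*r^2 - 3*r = (r)*(r^2 - 2*r - 3) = r*(r - 3)*(r + 1)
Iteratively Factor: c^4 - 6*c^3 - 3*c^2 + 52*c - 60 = (c - 2)*(c^3 - 4*c^2 - 11*c + 30) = (c - 5)*(c - 2)*(c^2 + c - 6) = (c - 5)*(c - 2)^2*(c + 3)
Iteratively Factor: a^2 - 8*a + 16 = (a - 4)*(a - 4)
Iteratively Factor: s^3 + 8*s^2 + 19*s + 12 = (s + 1)*(s^2 + 7*s + 12) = (s + 1)*(s + 3)*(s + 4)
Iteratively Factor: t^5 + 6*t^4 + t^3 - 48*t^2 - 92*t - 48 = (t + 4)*(t^4 + 2*t^3 - 7*t^2 - 20*t - 12) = (t + 2)*(t + 4)*(t^3 - 7*t - 6) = (t - 3)*(t + 2)*(t + 4)*(t^2 + 3*t + 2) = (t - 3)*(t + 1)*(t + 2)*(t + 4)*(t + 2)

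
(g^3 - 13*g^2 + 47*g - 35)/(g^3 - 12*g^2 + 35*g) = (g - 1)/g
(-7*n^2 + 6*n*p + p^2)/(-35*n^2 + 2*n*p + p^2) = (-n + p)/(-5*n + p)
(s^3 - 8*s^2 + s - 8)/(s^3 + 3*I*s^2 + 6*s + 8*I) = (s^2 - s*(8 + I) + 8*I)/(s^2 + 2*I*s + 8)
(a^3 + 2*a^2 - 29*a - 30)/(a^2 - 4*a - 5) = a + 6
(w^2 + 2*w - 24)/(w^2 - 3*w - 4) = (w + 6)/(w + 1)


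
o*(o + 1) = o^2 + o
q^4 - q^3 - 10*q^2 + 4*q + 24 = (q - 3)*(q - 2)*(q + 2)^2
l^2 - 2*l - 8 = (l - 4)*(l + 2)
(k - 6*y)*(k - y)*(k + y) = k^3 - 6*k^2*y - k*y^2 + 6*y^3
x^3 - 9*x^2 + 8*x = x*(x - 8)*(x - 1)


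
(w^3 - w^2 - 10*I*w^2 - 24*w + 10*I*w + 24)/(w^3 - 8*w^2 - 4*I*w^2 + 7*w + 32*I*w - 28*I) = (w - 6*I)/(w - 7)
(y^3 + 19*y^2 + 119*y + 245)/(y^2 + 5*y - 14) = (y^2 + 12*y + 35)/(y - 2)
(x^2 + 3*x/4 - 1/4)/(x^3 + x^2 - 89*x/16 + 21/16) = 4*(x + 1)/(4*x^2 + 5*x - 21)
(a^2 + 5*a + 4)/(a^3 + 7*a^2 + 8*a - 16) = (a + 1)/(a^2 + 3*a - 4)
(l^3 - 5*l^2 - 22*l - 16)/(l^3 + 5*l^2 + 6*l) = (l^2 - 7*l - 8)/(l*(l + 3))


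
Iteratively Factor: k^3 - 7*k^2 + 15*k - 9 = (k - 3)*(k^2 - 4*k + 3) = (k - 3)*(k - 1)*(k - 3)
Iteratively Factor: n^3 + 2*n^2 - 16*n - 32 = (n + 2)*(n^2 - 16) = (n - 4)*(n + 2)*(n + 4)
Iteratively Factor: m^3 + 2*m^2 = (m + 2)*(m^2) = m*(m + 2)*(m)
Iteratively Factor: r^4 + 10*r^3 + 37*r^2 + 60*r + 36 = (r + 2)*(r^3 + 8*r^2 + 21*r + 18) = (r + 2)*(r + 3)*(r^2 + 5*r + 6) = (r + 2)^2*(r + 3)*(r + 3)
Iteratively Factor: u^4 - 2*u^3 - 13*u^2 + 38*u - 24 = (u - 1)*(u^3 - u^2 - 14*u + 24) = (u - 2)*(u - 1)*(u^2 + u - 12) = (u - 2)*(u - 1)*(u + 4)*(u - 3)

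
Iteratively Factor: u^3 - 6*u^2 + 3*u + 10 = (u - 2)*(u^2 - 4*u - 5) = (u - 2)*(u + 1)*(u - 5)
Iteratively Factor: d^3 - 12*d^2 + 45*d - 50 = (d - 5)*(d^2 - 7*d + 10) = (d - 5)*(d - 2)*(d - 5)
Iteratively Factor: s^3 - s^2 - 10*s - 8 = (s + 2)*(s^2 - 3*s - 4) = (s + 1)*(s + 2)*(s - 4)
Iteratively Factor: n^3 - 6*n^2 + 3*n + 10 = (n - 2)*(n^2 - 4*n - 5) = (n - 2)*(n + 1)*(n - 5)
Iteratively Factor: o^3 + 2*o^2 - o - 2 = (o + 2)*(o^2 - 1) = (o + 1)*(o + 2)*(o - 1)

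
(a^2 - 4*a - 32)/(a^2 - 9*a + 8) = (a + 4)/(a - 1)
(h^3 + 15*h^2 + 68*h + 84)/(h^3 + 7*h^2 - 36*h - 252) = (h + 2)/(h - 6)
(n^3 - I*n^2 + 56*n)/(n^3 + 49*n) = (n - 8*I)/(n - 7*I)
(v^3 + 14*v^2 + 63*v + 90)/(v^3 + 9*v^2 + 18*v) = (v + 5)/v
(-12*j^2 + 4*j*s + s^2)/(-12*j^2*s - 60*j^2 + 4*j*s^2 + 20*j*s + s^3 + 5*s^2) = 1/(s + 5)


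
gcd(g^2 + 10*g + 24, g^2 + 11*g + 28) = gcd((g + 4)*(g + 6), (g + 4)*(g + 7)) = g + 4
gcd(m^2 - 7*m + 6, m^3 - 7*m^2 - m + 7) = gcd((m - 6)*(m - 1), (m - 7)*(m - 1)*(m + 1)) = m - 1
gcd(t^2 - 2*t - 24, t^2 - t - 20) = t + 4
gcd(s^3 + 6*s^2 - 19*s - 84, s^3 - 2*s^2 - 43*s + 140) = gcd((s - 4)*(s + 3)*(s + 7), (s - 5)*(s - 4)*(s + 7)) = s^2 + 3*s - 28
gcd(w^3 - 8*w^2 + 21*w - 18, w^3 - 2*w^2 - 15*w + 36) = w^2 - 6*w + 9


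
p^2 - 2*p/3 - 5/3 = (p - 5/3)*(p + 1)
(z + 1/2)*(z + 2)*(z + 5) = z^3 + 15*z^2/2 + 27*z/2 + 5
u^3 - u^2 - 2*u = u*(u - 2)*(u + 1)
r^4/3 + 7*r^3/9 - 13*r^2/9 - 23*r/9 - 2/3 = (r/3 + 1/3)*(r - 2)*(r + 1/3)*(r + 3)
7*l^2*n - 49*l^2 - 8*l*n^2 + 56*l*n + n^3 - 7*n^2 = (-7*l + n)*(-l + n)*(n - 7)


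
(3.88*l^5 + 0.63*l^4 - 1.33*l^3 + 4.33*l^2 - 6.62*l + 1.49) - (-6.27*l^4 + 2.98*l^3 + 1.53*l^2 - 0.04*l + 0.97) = 3.88*l^5 + 6.9*l^4 - 4.31*l^3 + 2.8*l^2 - 6.58*l + 0.52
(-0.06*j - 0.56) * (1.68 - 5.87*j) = 0.3522*j^2 + 3.1864*j - 0.9408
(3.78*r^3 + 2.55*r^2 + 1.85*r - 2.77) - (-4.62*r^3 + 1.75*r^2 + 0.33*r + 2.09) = 8.4*r^3 + 0.8*r^2 + 1.52*r - 4.86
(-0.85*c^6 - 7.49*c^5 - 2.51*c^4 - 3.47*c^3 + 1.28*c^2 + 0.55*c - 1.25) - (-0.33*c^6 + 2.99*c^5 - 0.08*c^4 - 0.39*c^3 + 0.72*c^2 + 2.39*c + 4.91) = -0.52*c^6 - 10.48*c^5 - 2.43*c^4 - 3.08*c^3 + 0.56*c^2 - 1.84*c - 6.16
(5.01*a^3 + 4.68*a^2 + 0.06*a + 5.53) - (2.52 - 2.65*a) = 5.01*a^3 + 4.68*a^2 + 2.71*a + 3.01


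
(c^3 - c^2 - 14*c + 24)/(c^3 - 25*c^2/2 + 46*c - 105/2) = 2*(c^2 + 2*c - 8)/(2*c^2 - 19*c + 35)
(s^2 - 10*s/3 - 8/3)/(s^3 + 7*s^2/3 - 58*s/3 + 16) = (3*s^2 - 10*s - 8)/(3*s^3 + 7*s^2 - 58*s + 48)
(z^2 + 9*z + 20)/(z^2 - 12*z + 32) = (z^2 + 9*z + 20)/(z^2 - 12*z + 32)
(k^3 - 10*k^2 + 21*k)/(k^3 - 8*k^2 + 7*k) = (k - 3)/(k - 1)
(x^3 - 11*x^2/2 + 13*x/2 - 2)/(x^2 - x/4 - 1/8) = 4*(x^2 - 5*x + 4)/(4*x + 1)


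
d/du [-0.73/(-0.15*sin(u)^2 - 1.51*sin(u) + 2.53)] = -(0.219*sin(u) + 1.1023)*cos(u)/(0.15*sin(u)^2 + 1.51*sin(u) - 2.53)^2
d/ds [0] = 0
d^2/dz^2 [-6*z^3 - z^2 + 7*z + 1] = -36*z - 2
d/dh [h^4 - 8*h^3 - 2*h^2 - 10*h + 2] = 4*h^3 - 24*h^2 - 4*h - 10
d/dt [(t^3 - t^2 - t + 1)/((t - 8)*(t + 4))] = (t^4 - 8*t^3 - 91*t^2 + 62*t + 36)/(t^4 - 8*t^3 - 48*t^2 + 256*t + 1024)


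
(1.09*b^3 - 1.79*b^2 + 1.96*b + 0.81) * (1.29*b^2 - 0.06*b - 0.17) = 1.4061*b^5 - 2.3745*b^4 + 2.4505*b^3 + 1.2316*b^2 - 0.3818*b - 0.1377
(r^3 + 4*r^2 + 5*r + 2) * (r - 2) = r^4 + 2*r^3 - 3*r^2 - 8*r - 4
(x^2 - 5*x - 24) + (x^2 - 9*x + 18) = 2*x^2 - 14*x - 6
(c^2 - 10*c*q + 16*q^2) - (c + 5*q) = c^2 - 10*c*q - c + 16*q^2 - 5*q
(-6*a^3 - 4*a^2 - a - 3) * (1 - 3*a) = 18*a^4 + 6*a^3 - a^2 + 8*a - 3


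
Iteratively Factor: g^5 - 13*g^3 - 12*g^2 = (g - 4)*(g^4 + 4*g^3 + 3*g^2) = (g - 4)*(g + 3)*(g^3 + g^2) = g*(g - 4)*(g + 3)*(g^2 + g) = g*(g - 4)*(g + 1)*(g + 3)*(g)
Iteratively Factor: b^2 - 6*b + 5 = (b - 1)*(b - 5)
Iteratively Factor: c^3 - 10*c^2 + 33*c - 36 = (c - 3)*(c^2 - 7*c + 12) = (c - 4)*(c - 3)*(c - 3)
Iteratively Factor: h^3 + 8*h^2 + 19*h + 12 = (h + 4)*(h^2 + 4*h + 3) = (h + 1)*(h + 4)*(h + 3)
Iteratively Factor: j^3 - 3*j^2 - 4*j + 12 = (j - 2)*(j^2 - j - 6) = (j - 2)*(j + 2)*(j - 3)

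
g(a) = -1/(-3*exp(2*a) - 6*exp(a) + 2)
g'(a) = -(6*exp(2*a) + 6*exp(a))/(-3*exp(2*a) - 6*exp(a) + 2)^2 = -6*(exp(a) + 1)*exp(a)/(3*exp(2*a) + 6*exp(a) - 2)^2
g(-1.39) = -3.13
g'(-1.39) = -18.29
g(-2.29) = -0.73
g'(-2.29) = -0.36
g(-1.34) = -4.48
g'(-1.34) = -39.78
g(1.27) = 0.02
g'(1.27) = -0.03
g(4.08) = 0.00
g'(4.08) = -0.00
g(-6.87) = -0.50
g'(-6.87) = -0.00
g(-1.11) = 3.30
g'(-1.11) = -28.60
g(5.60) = 0.00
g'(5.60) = -0.00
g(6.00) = 0.00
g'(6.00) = 0.00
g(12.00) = 0.00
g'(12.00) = 0.00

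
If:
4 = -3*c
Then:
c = -4/3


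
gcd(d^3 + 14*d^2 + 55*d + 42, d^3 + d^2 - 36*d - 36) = d^2 + 7*d + 6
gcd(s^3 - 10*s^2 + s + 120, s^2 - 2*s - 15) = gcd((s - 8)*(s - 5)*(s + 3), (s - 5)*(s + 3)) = s^2 - 2*s - 15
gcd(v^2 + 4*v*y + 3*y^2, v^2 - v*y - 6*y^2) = 1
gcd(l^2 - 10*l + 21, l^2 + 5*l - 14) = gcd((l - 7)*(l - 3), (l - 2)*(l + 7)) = 1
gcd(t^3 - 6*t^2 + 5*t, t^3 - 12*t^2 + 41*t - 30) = t^2 - 6*t + 5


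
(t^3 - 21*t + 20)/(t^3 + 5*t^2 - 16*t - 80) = (t - 1)/(t + 4)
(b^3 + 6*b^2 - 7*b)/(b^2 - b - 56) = b*(b - 1)/(b - 8)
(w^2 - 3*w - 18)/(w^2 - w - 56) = (-w^2 + 3*w + 18)/(-w^2 + w + 56)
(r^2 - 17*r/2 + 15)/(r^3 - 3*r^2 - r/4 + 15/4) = 2*(r - 6)/(2*r^2 - r - 3)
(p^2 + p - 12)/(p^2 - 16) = (p - 3)/(p - 4)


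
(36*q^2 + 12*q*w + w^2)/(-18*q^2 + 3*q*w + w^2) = (-6*q - w)/(3*q - w)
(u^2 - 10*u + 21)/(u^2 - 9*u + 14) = (u - 3)/(u - 2)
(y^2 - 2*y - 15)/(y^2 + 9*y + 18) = (y - 5)/(y + 6)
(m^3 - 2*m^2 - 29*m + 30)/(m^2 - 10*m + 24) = (m^2 + 4*m - 5)/(m - 4)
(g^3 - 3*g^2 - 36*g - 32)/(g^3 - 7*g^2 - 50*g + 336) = (g^2 + 5*g + 4)/(g^2 + g - 42)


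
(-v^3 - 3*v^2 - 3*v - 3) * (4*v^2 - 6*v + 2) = -4*v^5 - 6*v^4 + 4*v^3 + 12*v - 6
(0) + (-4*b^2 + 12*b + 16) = -4*b^2 + 12*b + 16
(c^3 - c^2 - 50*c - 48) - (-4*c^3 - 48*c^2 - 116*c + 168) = 5*c^3 + 47*c^2 + 66*c - 216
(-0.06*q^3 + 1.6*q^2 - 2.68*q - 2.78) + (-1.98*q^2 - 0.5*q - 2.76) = -0.06*q^3 - 0.38*q^2 - 3.18*q - 5.54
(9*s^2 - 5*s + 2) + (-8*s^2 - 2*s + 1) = s^2 - 7*s + 3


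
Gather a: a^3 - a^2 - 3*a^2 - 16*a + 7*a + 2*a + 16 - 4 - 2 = a^3 - 4*a^2 - 7*a + 10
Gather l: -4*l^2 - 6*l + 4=-4*l^2 - 6*l + 4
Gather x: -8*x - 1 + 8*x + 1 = 0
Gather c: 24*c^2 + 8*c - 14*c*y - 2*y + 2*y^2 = 24*c^2 + c*(8 - 14*y) + 2*y^2 - 2*y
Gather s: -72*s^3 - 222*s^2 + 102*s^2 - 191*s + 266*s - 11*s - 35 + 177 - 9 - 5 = -72*s^3 - 120*s^2 + 64*s + 128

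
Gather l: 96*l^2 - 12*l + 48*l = 96*l^2 + 36*l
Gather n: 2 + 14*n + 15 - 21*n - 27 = -7*n - 10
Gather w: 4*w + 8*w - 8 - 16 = 12*w - 24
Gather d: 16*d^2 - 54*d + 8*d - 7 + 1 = 16*d^2 - 46*d - 6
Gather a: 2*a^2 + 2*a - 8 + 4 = 2*a^2 + 2*a - 4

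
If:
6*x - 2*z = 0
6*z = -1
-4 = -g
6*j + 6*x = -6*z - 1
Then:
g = 4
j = 1/18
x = -1/18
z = -1/6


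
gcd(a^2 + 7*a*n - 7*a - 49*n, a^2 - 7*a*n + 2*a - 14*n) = 1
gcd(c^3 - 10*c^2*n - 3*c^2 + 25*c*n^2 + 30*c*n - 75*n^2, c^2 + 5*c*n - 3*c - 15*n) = c - 3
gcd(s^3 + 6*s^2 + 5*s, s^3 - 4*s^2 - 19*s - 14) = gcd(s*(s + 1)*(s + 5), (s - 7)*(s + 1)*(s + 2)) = s + 1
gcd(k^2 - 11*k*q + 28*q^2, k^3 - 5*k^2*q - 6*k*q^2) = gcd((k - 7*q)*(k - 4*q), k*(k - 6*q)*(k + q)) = 1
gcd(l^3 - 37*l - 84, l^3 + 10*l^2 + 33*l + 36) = l^2 + 7*l + 12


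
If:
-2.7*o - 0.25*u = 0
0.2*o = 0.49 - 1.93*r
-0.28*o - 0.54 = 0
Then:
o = -1.93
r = 0.45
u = 20.83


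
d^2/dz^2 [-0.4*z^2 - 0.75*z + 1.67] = -0.800000000000000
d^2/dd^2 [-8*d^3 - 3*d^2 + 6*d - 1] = -48*d - 6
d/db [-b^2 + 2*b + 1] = 2 - 2*b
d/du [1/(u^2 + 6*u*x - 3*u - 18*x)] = (-2*u - 6*x + 3)/(u^2 + 6*u*x - 3*u - 18*x)^2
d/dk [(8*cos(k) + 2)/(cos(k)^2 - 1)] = 4*(cos(k) + cos(2*k) + 3)/sin(k)^3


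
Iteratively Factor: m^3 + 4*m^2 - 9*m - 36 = (m - 3)*(m^2 + 7*m + 12) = (m - 3)*(m + 3)*(m + 4)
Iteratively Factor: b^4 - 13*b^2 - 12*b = (b)*(b^3 - 13*b - 12) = b*(b - 4)*(b^2 + 4*b + 3) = b*(b - 4)*(b + 3)*(b + 1)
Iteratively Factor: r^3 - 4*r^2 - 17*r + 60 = (r - 5)*(r^2 + r - 12) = (r - 5)*(r + 4)*(r - 3)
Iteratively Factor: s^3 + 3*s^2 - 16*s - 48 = (s + 3)*(s^2 - 16) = (s - 4)*(s + 3)*(s + 4)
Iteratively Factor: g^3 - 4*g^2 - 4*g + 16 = (g - 2)*(g^2 - 2*g - 8) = (g - 2)*(g + 2)*(g - 4)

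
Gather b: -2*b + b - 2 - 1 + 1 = -b - 2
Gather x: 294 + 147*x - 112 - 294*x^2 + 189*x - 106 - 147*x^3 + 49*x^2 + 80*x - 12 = -147*x^3 - 245*x^2 + 416*x + 64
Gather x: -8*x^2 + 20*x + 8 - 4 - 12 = -8*x^2 + 20*x - 8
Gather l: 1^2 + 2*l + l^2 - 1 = l^2 + 2*l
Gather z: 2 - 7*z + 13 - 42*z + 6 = 21 - 49*z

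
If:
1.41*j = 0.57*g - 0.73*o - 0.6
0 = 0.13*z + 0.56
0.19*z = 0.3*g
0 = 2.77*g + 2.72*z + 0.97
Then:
No Solution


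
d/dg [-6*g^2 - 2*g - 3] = -12*g - 2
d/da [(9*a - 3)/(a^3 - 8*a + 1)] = 3*(3*a^3 - 24*a - (3*a - 1)*(3*a^2 - 8) + 3)/(a^3 - 8*a + 1)^2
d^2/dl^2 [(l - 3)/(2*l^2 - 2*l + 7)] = 4*((4 - 3*l)*(2*l^2 - 2*l + 7) + 2*(l - 3)*(2*l - 1)^2)/(2*l^2 - 2*l + 7)^3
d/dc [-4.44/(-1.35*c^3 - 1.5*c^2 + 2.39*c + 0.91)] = (-17.982*c^2 - 13.32*c + 10.6116)/(1.35*c^3 + 1.5*c^2 - 2.39*c - 0.91)^2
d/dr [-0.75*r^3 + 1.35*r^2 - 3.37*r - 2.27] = -2.25*r^2 + 2.7*r - 3.37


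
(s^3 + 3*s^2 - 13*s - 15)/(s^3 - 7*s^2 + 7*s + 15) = (s + 5)/(s - 5)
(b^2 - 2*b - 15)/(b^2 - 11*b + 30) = (b + 3)/(b - 6)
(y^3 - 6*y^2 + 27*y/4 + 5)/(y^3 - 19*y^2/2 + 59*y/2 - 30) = (y + 1/2)/(y - 3)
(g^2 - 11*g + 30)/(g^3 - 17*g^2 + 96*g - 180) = 1/(g - 6)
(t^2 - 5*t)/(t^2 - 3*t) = (t - 5)/(t - 3)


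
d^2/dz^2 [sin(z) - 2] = -sin(z)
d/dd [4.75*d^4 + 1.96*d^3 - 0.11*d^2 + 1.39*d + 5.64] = 19.0*d^3 + 5.88*d^2 - 0.22*d + 1.39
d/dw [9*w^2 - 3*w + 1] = 18*w - 3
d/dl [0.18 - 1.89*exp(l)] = -1.89*exp(l)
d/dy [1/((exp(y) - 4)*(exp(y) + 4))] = -2*exp(2*y)/(exp(4*y) - 32*exp(2*y) + 256)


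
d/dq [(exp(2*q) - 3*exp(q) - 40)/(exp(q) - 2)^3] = ((exp(q) - 2)*(2*exp(q) - 3) - 3*exp(2*q) + 9*exp(q) + 120)*exp(q)/(exp(q) - 2)^4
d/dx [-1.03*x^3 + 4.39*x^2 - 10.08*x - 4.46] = -3.09*x^2 + 8.78*x - 10.08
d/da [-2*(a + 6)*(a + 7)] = -4*a - 26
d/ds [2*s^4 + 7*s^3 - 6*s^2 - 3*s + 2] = 8*s^3 + 21*s^2 - 12*s - 3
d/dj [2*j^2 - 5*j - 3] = 4*j - 5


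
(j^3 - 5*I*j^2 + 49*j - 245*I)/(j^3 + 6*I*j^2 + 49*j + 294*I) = (j - 5*I)/(j + 6*I)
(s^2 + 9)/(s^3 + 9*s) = 1/s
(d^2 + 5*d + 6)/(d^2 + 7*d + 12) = (d + 2)/(d + 4)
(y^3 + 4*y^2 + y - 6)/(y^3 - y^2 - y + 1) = (y^2 + 5*y + 6)/(y^2 - 1)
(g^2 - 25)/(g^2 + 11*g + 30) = (g - 5)/(g + 6)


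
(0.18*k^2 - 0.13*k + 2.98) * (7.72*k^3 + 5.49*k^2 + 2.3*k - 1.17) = 1.3896*k^5 - 0.0154000000000001*k^4 + 22.7059*k^3 + 15.8506*k^2 + 7.0061*k - 3.4866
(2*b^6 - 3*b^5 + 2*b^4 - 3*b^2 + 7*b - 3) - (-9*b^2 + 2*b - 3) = 2*b^6 - 3*b^5 + 2*b^4 + 6*b^2 + 5*b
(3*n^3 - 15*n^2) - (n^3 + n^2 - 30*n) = 2*n^3 - 16*n^2 + 30*n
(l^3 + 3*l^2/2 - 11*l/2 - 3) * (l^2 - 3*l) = l^5 - 3*l^4/2 - 10*l^3 + 27*l^2/2 + 9*l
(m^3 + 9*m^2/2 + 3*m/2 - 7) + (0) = m^3 + 9*m^2/2 + 3*m/2 - 7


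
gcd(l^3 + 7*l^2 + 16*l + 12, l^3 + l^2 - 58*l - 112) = l + 2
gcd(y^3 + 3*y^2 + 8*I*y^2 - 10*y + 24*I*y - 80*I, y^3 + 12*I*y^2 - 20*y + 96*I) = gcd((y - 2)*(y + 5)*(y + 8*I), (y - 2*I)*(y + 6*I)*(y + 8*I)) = y + 8*I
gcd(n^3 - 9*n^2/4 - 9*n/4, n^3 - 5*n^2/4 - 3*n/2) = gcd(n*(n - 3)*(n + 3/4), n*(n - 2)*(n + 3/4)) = n^2 + 3*n/4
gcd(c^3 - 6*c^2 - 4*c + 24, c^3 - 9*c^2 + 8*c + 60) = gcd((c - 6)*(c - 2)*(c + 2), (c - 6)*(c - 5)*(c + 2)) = c^2 - 4*c - 12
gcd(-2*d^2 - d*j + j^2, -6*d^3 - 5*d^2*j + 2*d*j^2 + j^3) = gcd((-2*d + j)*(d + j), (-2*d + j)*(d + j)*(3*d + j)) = 2*d^2 + d*j - j^2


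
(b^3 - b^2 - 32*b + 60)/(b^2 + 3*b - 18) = (b^2 - 7*b + 10)/(b - 3)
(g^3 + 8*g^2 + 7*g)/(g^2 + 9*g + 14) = g*(g + 1)/(g + 2)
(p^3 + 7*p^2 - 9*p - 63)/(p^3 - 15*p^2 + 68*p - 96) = (p^2 + 10*p + 21)/(p^2 - 12*p + 32)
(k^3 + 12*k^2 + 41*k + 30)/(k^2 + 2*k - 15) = (k^2 + 7*k + 6)/(k - 3)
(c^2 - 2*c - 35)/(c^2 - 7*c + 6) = (c^2 - 2*c - 35)/(c^2 - 7*c + 6)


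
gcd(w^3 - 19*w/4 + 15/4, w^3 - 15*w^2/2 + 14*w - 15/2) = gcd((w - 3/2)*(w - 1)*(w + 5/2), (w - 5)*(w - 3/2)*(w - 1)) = w^2 - 5*w/2 + 3/2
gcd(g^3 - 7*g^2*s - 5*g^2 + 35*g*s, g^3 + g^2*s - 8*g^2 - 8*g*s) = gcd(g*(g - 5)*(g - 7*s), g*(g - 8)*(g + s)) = g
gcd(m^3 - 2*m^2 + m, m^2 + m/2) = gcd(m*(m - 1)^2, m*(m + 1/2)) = m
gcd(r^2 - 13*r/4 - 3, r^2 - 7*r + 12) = r - 4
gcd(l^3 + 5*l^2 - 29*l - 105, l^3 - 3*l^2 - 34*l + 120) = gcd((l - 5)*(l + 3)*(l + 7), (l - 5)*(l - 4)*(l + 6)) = l - 5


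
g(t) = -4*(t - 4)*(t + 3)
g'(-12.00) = 100.00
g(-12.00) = -576.00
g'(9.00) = -68.00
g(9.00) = -240.00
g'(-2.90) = 27.20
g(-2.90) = 2.76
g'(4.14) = -29.12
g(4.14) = -4.00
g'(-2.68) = 25.44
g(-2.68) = 8.55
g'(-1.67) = 17.36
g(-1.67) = 30.16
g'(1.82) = -10.56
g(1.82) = 42.03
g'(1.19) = -5.52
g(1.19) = 47.10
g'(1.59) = -8.72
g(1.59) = 44.25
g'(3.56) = -24.48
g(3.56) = 11.55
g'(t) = 4 - 8*t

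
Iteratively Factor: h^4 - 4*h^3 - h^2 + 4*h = (h - 1)*(h^3 - 3*h^2 - 4*h) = (h - 4)*(h - 1)*(h^2 + h) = h*(h - 4)*(h - 1)*(h + 1)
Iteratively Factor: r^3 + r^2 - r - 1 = (r - 1)*(r^2 + 2*r + 1) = (r - 1)*(r + 1)*(r + 1)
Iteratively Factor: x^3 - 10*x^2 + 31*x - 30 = (x - 2)*(x^2 - 8*x + 15) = (x - 5)*(x - 2)*(x - 3)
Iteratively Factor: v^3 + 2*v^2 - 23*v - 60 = (v - 5)*(v^2 + 7*v + 12) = (v - 5)*(v + 4)*(v + 3)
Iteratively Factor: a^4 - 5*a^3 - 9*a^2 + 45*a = (a)*(a^3 - 5*a^2 - 9*a + 45) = a*(a + 3)*(a^2 - 8*a + 15) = a*(a - 5)*(a + 3)*(a - 3)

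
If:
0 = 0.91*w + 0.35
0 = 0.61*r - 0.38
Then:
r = 0.62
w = -0.38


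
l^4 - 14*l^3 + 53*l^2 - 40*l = l*(l - 8)*(l - 5)*(l - 1)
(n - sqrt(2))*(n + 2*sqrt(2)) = n^2 + sqrt(2)*n - 4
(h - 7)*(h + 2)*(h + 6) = h^3 + h^2 - 44*h - 84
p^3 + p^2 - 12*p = p*(p - 3)*(p + 4)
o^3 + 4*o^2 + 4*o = o*(o + 2)^2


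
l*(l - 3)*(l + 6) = l^3 + 3*l^2 - 18*l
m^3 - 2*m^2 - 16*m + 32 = (m - 4)*(m - 2)*(m + 4)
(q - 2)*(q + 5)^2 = q^3 + 8*q^2 + 5*q - 50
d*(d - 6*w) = d^2 - 6*d*w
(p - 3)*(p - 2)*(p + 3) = p^3 - 2*p^2 - 9*p + 18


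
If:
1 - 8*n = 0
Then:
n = 1/8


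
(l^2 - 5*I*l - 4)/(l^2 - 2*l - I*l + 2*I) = (l - 4*I)/(l - 2)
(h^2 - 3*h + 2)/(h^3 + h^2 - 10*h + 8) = 1/(h + 4)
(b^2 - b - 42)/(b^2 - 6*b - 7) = (b + 6)/(b + 1)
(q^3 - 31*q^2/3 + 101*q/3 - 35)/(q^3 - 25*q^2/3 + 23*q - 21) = (q - 5)/(q - 3)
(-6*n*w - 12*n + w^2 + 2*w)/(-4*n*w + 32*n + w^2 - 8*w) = (6*n*w + 12*n - w^2 - 2*w)/(4*n*w - 32*n - w^2 + 8*w)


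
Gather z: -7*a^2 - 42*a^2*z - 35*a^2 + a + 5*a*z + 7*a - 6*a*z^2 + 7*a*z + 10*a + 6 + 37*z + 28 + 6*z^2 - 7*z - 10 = -42*a^2 + 18*a + z^2*(6 - 6*a) + z*(-42*a^2 + 12*a + 30) + 24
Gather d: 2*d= 2*d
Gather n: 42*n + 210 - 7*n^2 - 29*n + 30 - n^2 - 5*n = -8*n^2 + 8*n + 240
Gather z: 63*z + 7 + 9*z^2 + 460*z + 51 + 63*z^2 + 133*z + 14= 72*z^2 + 656*z + 72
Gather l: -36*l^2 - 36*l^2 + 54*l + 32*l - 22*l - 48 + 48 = -72*l^2 + 64*l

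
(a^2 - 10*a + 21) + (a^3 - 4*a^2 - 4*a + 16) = a^3 - 3*a^2 - 14*a + 37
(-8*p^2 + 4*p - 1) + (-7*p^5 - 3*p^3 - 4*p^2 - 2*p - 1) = -7*p^5 - 3*p^3 - 12*p^2 + 2*p - 2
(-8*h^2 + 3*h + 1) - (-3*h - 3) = -8*h^2 + 6*h + 4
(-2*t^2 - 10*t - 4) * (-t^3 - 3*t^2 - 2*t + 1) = 2*t^5 + 16*t^4 + 38*t^3 + 30*t^2 - 2*t - 4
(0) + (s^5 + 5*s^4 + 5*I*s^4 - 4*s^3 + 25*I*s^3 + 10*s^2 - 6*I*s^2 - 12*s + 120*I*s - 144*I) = s^5 + 5*s^4 + 5*I*s^4 - 4*s^3 + 25*I*s^3 + 10*s^2 - 6*I*s^2 - 12*s + 120*I*s - 144*I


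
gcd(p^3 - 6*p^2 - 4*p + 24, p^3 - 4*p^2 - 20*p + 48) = p^2 - 8*p + 12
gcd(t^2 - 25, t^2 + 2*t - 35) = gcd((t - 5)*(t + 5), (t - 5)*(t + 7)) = t - 5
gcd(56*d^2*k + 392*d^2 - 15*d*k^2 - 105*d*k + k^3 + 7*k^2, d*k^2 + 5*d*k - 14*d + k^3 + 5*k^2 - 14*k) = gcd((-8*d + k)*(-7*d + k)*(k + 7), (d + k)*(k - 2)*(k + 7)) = k + 7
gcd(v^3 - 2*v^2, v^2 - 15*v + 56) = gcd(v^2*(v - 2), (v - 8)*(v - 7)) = 1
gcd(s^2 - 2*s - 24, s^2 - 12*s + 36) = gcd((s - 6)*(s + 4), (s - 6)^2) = s - 6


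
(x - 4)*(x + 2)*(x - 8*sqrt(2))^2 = x^4 - 16*sqrt(2)*x^3 - 2*x^3 + 32*sqrt(2)*x^2 + 120*x^2 - 256*x + 128*sqrt(2)*x - 1024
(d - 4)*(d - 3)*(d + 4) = d^3 - 3*d^2 - 16*d + 48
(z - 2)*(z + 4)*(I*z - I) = I*z^3 + I*z^2 - 10*I*z + 8*I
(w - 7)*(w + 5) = w^2 - 2*w - 35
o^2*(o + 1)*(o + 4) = o^4 + 5*o^3 + 4*o^2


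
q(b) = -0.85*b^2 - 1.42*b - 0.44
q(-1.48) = -0.20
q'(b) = -1.7*b - 1.42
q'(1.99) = -4.80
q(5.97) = -39.21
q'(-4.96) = 7.01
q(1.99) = -6.63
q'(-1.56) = 1.23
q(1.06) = -2.90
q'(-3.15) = 3.94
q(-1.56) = -0.29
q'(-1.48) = 1.10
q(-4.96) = -14.31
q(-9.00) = -56.51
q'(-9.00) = 13.88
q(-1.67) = -0.44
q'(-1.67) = 1.42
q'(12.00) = -21.82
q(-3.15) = -4.40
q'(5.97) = -11.57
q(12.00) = -139.88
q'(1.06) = -3.22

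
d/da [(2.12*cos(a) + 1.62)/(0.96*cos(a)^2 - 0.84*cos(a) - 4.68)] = 0.0722626893282461*(2.0352*cos(a)^2 + 3.1104*cos(a) + 8.5608)*sin(a)/(0.258064516129032*sin(a)^2 + 0.225806451612903*cos(a) + 1.0)^2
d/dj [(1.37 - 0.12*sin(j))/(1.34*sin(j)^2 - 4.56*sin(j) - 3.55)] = (0.1608*sin(j)^2 - 3.6716*sin(j) + 6.6732)*cos(j)/(1.7956*sin(j)^4 - 12.2208*sin(j)^3 + 11.2796*sin(j)^2 + 32.376*sin(j) + 12.6025)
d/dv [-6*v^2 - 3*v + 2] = -12*v - 3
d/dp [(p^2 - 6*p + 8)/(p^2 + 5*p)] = (11*p^2 - 16*p - 40)/(p^2*(p^2 + 10*p + 25))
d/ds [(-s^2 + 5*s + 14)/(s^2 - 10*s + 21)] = 5/(s^2 - 6*s + 9)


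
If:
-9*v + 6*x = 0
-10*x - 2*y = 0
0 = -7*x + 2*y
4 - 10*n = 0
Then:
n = 2/5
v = 0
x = 0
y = 0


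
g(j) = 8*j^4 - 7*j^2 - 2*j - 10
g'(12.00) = 55126.00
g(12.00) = 164846.00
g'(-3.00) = -824.00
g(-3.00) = 581.00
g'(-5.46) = -5134.24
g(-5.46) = 6902.09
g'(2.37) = 390.81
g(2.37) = 198.34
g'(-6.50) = -8699.00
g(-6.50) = 13987.75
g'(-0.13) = -0.25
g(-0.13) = -9.86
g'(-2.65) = -560.41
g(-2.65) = 340.67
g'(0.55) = -4.38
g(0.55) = -12.49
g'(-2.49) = -461.16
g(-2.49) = 259.11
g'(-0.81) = -7.67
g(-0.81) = -9.53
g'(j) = 32*j^3 - 14*j - 2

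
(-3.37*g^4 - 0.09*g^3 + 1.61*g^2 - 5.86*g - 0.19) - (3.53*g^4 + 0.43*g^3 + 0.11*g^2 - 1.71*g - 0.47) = -6.9*g^4 - 0.52*g^3 + 1.5*g^2 - 4.15*g + 0.28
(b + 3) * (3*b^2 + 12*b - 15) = 3*b^3 + 21*b^2 + 21*b - 45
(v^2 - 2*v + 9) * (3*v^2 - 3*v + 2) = 3*v^4 - 9*v^3 + 35*v^2 - 31*v + 18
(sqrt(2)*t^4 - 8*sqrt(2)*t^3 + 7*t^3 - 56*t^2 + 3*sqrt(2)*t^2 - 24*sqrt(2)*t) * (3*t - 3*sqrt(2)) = 3*sqrt(2)*t^5 - 24*sqrt(2)*t^4 + 15*t^4 - 120*t^3 - 12*sqrt(2)*t^3 - 18*t^2 + 96*sqrt(2)*t^2 + 144*t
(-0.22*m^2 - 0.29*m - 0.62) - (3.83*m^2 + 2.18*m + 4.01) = -4.05*m^2 - 2.47*m - 4.63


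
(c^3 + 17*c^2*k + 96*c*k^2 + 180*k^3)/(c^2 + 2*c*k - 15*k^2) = (c^2 + 12*c*k + 36*k^2)/(c - 3*k)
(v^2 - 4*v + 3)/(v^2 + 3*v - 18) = (v - 1)/(v + 6)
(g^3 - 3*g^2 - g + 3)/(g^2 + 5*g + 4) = (g^2 - 4*g + 3)/(g + 4)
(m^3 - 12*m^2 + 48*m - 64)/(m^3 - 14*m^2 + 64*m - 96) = (m - 4)/(m - 6)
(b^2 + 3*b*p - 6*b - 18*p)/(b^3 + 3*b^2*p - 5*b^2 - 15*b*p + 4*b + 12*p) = (b - 6)/(b^2 - 5*b + 4)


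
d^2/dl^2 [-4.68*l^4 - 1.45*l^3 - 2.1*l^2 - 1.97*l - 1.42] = -56.16*l^2 - 8.7*l - 4.2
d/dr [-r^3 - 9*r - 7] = -3*r^2 - 9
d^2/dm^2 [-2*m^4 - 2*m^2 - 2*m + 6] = -24*m^2 - 4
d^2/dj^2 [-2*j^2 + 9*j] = -4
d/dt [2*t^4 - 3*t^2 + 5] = 8*t^3 - 6*t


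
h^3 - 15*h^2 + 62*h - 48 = (h - 8)*(h - 6)*(h - 1)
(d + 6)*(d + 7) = d^2 + 13*d + 42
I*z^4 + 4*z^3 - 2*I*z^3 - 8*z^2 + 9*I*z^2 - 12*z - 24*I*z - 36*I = (z - 3)*(z - 6*I)*(z + 2*I)*(I*z + I)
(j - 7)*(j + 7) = j^2 - 49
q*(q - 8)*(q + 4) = q^3 - 4*q^2 - 32*q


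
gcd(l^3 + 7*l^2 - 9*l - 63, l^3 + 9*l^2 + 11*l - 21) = l^2 + 10*l + 21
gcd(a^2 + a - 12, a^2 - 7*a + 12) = a - 3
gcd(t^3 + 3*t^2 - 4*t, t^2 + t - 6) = 1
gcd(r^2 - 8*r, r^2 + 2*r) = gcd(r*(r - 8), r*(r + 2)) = r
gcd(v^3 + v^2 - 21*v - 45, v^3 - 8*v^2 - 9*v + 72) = v + 3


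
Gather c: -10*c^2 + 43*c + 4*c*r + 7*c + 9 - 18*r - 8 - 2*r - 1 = -10*c^2 + c*(4*r + 50) - 20*r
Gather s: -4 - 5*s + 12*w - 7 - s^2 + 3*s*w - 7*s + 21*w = -s^2 + s*(3*w - 12) + 33*w - 11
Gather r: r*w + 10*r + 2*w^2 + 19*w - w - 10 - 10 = r*(w + 10) + 2*w^2 + 18*w - 20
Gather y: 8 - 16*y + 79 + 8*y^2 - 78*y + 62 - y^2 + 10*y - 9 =7*y^2 - 84*y + 140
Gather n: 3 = 3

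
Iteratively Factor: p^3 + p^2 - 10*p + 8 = (p - 2)*(p^2 + 3*p - 4) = (p - 2)*(p - 1)*(p + 4)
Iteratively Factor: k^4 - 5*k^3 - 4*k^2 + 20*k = (k - 5)*(k^3 - 4*k) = k*(k - 5)*(k^2 - 4) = k*(k - 5)*(k + 2)*(k - 2)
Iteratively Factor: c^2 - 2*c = (c - 2)*(c)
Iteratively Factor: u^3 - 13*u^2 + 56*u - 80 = (u - 4)*(u^2 - 9*u + 20) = (u - 4)^2*(u - 5)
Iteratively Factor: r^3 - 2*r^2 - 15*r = (r - 5)*(r^2 + 3*r) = (r - 5)*(r + 3)*(r)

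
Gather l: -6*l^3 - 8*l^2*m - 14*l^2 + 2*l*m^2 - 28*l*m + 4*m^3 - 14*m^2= -6*l^3 + l^2*(-8*m - 14) + l*(2*m^2 - 28*m) + 4*m^3 - 14*m^2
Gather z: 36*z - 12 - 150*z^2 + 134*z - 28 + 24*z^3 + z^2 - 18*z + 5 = 24*z^3 - 149*z^2 + 152*z - 35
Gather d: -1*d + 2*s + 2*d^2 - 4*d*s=2*d^2 + d*(-4*s - 1) + 2*s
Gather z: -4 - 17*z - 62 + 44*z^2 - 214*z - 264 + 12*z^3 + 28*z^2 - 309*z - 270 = 12*z^3 + 72*z^2 - 540*z - 600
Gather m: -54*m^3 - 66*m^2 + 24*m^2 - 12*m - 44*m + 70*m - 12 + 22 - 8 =-54*m^3 - 42*m^2 + 14*m + 2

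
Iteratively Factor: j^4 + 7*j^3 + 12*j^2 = (j)*(j^3 + 7*j^2 + 12*j) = j*(j + 3)*(j^2 + 4*j) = j*(j + 3)*(j + 4)*(j)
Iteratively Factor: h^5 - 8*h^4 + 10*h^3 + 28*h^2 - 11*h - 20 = (h - 4)*(h^4 - 4*h^3 - 6*h^2 + 4*h + 5) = (h - 5)*(h - 4)*(h^3 + h^2 - h - 1) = (h - 5)*(h - 4)*(h + 1)*(h^2 - 1) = (h - 5)*(h - 4)*(h - 1)*(h + 1)*(h + 1)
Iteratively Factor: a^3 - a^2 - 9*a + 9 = (a - 3)*(a^2 + 2*a - 3) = (a - 3)*(a + 3)*(a - 1)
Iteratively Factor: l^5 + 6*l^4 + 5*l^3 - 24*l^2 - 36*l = (l - 2)*(l^4 + 8*l^3 + 21*l^2 + 18*l) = (l - 2)*(l + 2)*(l^3 + 6*l^2 + 9*l) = (l - 2)*(l + 2)*(l + 3)*(l^2 + 3*l) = l*(l - 2)*(l + 2)*(l + 3)*(l + 3)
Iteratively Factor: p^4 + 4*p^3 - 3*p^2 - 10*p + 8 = (p + 4)*(p^3 - 3*p + 2) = (p - 1)*(p + 4)*(p^2 + p - 2) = (p - 1)^2*(p + 4)*(p + 2)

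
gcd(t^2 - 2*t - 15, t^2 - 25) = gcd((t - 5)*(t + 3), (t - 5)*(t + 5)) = t - 5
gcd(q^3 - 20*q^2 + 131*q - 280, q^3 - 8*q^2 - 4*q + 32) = q - 8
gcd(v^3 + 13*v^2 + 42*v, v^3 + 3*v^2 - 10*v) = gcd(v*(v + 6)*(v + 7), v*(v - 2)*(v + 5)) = v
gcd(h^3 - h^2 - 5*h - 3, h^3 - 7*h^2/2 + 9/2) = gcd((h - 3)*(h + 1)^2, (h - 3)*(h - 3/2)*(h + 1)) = h^2 - 2*h - 3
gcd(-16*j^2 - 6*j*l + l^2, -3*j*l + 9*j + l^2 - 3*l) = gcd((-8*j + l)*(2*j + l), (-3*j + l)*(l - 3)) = 1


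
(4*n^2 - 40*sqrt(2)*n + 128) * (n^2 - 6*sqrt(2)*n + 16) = 4*n^4 - 64*sqrt(2)*n^3 + 672*n^2 - 1408*sqrt(2)*n + 2048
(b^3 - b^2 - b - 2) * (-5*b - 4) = -5*b^4 + b^3 + 9*b^2 + 14*b + 8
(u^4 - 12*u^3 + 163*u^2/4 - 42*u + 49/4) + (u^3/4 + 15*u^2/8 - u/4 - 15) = u^4 - 47*u^3/4 + 341*u^2/8 - 169*u/4 - 11/4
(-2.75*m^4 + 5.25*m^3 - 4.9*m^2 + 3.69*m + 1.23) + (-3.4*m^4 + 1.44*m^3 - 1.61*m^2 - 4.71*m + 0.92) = -6.15*m^4 + 6.69*m^3 - 6.51*m^2 - 1.02*m + 2.15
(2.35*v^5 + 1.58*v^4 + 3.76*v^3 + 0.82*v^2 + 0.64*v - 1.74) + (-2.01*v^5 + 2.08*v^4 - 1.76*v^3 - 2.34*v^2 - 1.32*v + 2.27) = 0.34*v^5 + 3.66*v^4 + 2.0*v^3 - 1.52*v^2 - 0.68*v + 0.53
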